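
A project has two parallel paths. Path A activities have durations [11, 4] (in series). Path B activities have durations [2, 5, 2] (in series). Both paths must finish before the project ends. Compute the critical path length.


Path A total = 11 + 4 = 15
Path B total = 2 + 5 + 2 = 9
Critical path = longest path = max(15, 9) = 15

15


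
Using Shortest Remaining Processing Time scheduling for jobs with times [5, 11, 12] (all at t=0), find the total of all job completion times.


Since all jobs arrive at t=0, SRPT equals SPT ordering.
SPT order: [5, 11, 12]
Completion times:
  Job 1: p=5, C=5
  Job 2: p=11, C=16
  Job 3: p=12, C=28
Total completion time = 5 + 16 + 28 = 49

49


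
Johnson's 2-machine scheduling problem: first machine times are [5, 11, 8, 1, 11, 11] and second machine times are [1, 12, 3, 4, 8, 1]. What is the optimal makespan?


Apply Johnson's rule:
  Group 1 (a <= b): [(4, 1, 4), (2, 11, 12)]
  Group 2 (a > b): [(5, 11, 8), (3, 8, 3), (1, 5, 1), (6, 11, 1)]
Optimal job order: [4, 2, 5, 3, 1, 6]
Schedule:
  Job 4: M1 done at 1, M2 done at 5
  Job 2: M1 done at 12, M2 done at 24
  Job 5: M1 done at 23, M2 done at 32
  Job 3: M1 done at 31, M2 done at 35
  Job 1: M1 done at 36, M2 done at 37
  Job 6: M1 done at 47, M2 done at 48
Makespan = 48

48


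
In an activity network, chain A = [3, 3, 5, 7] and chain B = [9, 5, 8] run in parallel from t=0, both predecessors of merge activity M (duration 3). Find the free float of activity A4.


ES(A4) = sum of predecessors on chain A = 11
EF(A4) = ES + duration = 11 + 7 = 18
Successor of A4 is M. ES(M) = max(sum(A), sum(B)) = max(18, 22) = 22
Free float = ES(successor) - EF(current) = 22 - 18 = 4

4


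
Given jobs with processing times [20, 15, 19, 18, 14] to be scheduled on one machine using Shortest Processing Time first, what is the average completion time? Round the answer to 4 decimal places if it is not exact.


Sort jobs by processing time (SPT order): [14, 15, 18, 19, 20]
Compute completion times sequentially:
  Job 1: processing = 14, completes at 14
  Job 2: processing = 15, completes at 29
  Job 3: processing = 18, completes at 47
  Job 4: processing = 19, completes at 66
  Job 5: processing = 20, completes at 86
Sum of completion times = 242
Average completion time = 242/5 = 48.4

48.4


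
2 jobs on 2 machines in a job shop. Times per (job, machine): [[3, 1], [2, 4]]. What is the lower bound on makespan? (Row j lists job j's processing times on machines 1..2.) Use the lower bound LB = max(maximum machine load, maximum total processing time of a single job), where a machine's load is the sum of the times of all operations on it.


Machine loads:
  Machine 1: 3 + 2 = 5
  Machine 2: 1 + 4 = 5
Max machine load = 5
Job totals:
  Job 1: 4
  Job 2: 6
Max job total = 6
Lower bound = max(5, 6) = 6

6


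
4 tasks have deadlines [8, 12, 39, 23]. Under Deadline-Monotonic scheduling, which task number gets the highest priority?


Sort tasks by relative deadline (ascending):
  Task 1: deadline = 8
  Task 2: deadline = 12
  Task 4: deadline = 23
  Task 3: deadline = 39
Priority order (highest first): [1, 2, 4, 3]
Highest priority task = 1

1


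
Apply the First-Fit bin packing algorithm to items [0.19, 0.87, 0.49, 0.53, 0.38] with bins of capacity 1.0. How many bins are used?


Place items sequentially using First-Fit:
  Item 0.19 -> new Bin 1
  Item 0.87 -> new Bin 2
  Item 0.49 -> Bin 1 (now 0.68)
  Item 0.53 -> new Bin 3
  Item 0.38 -> Bin 3 (now 0.91)
Total bins used = 3

3


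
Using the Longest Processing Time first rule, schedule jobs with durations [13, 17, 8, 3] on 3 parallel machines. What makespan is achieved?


Sort jobs in decreasing order (LPT): [17, 13, 8, 3]
Assign each job to the least loaded machine:
  Machine 1: jobs [17], load = 17
  Machine 2: jobs [13], load = 13
  Machine 3: jobs [8, 3], load = 11
Makespan = max load = 17

17


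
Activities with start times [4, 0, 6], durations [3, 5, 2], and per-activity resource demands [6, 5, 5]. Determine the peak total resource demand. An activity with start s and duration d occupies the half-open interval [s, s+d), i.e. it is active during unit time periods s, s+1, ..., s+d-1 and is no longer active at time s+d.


Each activity i is active on [start_i, start_i + duration_i).
Compute total resource usage per time slot:
  t=0: active resources = [5], total = 5
  t=1: active resources = [5], total = 5
  t=2: active resources = [5], total = 5
  t=3: active resources = [5], total = 5
  t=4: active resources = [6, 5], total = 11
  t=5: active resources = [6], total = 6
  t=6: active resources = [6, 5], total = 11
  t=7: active resources = [5], total = 5
Peak resource demand = 11

11


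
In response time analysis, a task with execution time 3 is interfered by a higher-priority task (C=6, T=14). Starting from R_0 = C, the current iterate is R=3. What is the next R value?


R_next = C + ceil(R_prev / T_hp) * C_hp
ceil(3 / 14) = ceil(0.2143) = 1
Interference = 1 * 6 = 6
R_next = 3 + 6 = 9

9


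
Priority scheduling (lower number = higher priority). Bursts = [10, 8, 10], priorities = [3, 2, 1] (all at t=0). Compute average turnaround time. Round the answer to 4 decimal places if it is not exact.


Sort by priority (ascending = highest first):
Order: [(1, 10), (2, 8), (3, 10)]
Completion times:
  Priority 1, burst=10, C=10
  Priority 2, burst=8, C=18
  Priority 3, burst=10, C=28
Average turnaround = 56/3 = 18.6667

18.6667


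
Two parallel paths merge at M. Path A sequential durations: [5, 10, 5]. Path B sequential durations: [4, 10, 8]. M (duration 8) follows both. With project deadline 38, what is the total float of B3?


Forward pass: ES(B3) = sum of predecessors on chain B = 14
EF = ES + duration = 14 + 8 = 22
Backward pass: LF(M) = deadline = 38; LS(M) = 38 - 8 = 30
LF(B3) = LS(M) - sum(successors on chain B) = 30 - 0 = 30
LS = LF - duration = 30 - 8 = 22
Total float = LS - ES = 22 - 14 = 8

8


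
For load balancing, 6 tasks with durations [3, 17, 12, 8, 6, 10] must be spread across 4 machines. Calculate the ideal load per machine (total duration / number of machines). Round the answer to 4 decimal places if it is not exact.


Total processing time = 3 + 17 + 12 + 8 + 6 + 10 = 56
Number of machines = 4
Ideal balanced load = 56 / 4 = 14.0

14.0


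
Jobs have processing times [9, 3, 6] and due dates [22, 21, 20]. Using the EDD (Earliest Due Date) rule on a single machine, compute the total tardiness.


Sort by due date (EDD order): [(6, 20), (3, 21), (9, 22)]
Compute completion times and tardiness:
  Job 1: p=6, d=20, C=6, tardiness=max(0,6-20)=0
  Job 2: p=3, d=21, C=9, tardiness=max(0,9-21)=0
  Job 3: p=9, d=22, C=18, tardiness=max(0,18-22)=0
Total tardiness = 0

0


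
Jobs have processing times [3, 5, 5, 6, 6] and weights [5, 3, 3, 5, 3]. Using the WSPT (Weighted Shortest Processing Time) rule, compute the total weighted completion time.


Compute p/w ratios and sort ascending (WSPT): [(3, 5), (6, 5), (5, 3), (5, 3), (6, 3)]
Compute weighted completion times:
  Job (p=3,w=5): C=3, w*C=5*3=15
  Job (p=6,w=5): C=9, w*C=5*9=45
  Job (p=5,w=3): C=14, w*C=3*14=42
  Job (p=5,w=3): C=19, w*C=3*19=57
  Job (p=6,w=3): C=25, w*C=3*25=75
Total weighted completion time = 234

234


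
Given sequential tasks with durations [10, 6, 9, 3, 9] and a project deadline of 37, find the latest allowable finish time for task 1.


LF(activity 1) = deadline - sum of successor durations
Successors: activities 2 through 5 with durations [6, 9, 3, 9]
Sum of successor durations = 27
LF = 37 - 27 = 10

10


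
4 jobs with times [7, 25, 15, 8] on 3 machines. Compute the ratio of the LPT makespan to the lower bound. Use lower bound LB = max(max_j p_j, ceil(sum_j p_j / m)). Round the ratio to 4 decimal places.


LPT order: [25, 15, 8, 7]
Machine loads after assignment: [25, 15, 15]
LPT makespan = 25
Lower bound = max(max_job, ceil(total/3)) = max(25, 19) = 25
Ratio = 25 / 25 = 1.0

1.0


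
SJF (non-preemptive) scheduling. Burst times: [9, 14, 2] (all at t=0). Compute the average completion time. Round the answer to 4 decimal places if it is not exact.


SJF order (ascending): [2, 9, 14]
Completion times:
  Job 1: burst=2, C=2
  Job 2: burst=9, C=11
  Job 3: burst=14, C=25
Average completion = 38/3 = 12.6667

12.6667


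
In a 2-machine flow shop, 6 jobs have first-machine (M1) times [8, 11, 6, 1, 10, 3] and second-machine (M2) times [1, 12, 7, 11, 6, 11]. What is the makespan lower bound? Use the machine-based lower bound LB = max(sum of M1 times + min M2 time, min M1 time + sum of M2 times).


LB1 = sum(M1 times) + min(M2 times) = 39 + 1 = 40
LB2 = min(M1 times) + sum(M2 times) = 1 + 48 = 49
Lower bound = max(LB1, LB2) = max(40, 49) = 49

49


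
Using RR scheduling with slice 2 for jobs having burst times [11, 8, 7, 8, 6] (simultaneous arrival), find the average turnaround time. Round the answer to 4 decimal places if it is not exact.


Time quantum = 2
Execution trace:
  J1 runs 2 units, time = 2
  J2 runs 2 units, time = 4
  J3 runs 2 units, time = 6
  J4 runs 2 units, time = 8
  J5 runs 2 units, time = 10
  J1 runs 2 units, time = 12
  J2 runs 2 units, time = 14
  J3 runs 2 units, time = 16
  J4 runs 2 units, time = 18
  J5 runs 2 units, time = 20
  J1 runs 2 units, time = 22
  J2 runs 2 units, time = 24
  J3 runs 2 units, time = 26
  J4 runs 2 units, time = 28
  J5 runs 2 units, time = 30
  J1 runs 2 units, time = 32
  J2 runs 2 units, time = 34
  J3 runs 1 units, time = 35
  J4 runs 2 units, time = 37
  J1 runs 2 units, time = 39
  J1 runs 1 units, time = 40
Finish times: [40, 34, 35, 37, 30]
Average turnaround = 176/5 = 35.2

35.2


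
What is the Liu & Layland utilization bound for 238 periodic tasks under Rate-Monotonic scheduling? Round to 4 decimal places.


Compute 2^(1/238) = 1.0029166282
Subtract 1: 1.0029166282 - 1 = 0.0029166282
Multiply by n: 238 * 0.0029166282 = 0.6941575116
Round to 4 dp: 0.6942

0.6942


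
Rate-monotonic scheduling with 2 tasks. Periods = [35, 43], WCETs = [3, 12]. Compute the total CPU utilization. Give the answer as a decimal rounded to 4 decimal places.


Compute individual utilizations (exact fractions):
  Task 1: C/T = 3/35 (approx. 0.0857)
  Task 2: C/T = 12/43 (approx. 0.2791)
Total utilization U = 3/35 + 12/43 = 549/1505
Rounded to 4 decimal places: U = 0.3648
RM (Liu & Layland) bound for 2 tasks = 0.828427; compare with U = 549/1505 (approx. 0.364784)
U <= bound, so schedulable by RM sufficient condition.

0.3648


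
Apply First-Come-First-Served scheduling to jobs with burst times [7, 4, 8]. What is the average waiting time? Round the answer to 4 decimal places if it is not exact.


FCFS order (as given): [7, 4, 8]
Waiting times:
  Job 1: wait = 0
  Job 2: wait = 7
  Job 3: wait = 11
Sum of waiting times = 18
Average waiting time = 18/3 = 6.0

6.0


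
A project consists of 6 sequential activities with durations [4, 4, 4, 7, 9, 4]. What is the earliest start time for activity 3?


Activity 3 starts after activities 1 through 2 complete.
Predecessor durations: [4, 4]
ES = 4 + 4 = 8

8


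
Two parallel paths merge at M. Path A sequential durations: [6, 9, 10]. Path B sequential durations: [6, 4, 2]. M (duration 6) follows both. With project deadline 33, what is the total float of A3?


Forward pass: ES(A3) = sum of predecessors on chain A = 15
EF = ES + duration = 15 + 10 = 25
Backward pass: LF(M) = deadline = 33; LS(M) = 33 - 6 = 27
LF(A3) = LS(M) - sum(successors on chain A) = 27 - 0 = 27
LS = LF - duration = 27 - 10 = 17
Total float = LS - ES = 17 - 15 = 2

2


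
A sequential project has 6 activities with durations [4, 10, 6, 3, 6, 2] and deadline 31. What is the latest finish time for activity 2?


LF(activity 2) = deadline - sum of successor durations
Successors: activities 3 through 6 with durations [6, 3, 6, 2]
Sum of successor durations = 17
LF = 31 - 17 = 14

14


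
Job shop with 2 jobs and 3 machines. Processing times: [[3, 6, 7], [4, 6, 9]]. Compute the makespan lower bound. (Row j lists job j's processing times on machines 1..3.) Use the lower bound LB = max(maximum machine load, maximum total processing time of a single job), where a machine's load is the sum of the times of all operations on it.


Machine loads:
  Machine 1: 3 + 4 = 7
  Machine 2: 6 + 6 = 12
  Machine 3: 7 + 9 = 16
Max machine load = 16
Job totals:
  Job 1: 16
  Job 2: 19
Max job total = 19
Lower bound = max(16, 19) = 19

19


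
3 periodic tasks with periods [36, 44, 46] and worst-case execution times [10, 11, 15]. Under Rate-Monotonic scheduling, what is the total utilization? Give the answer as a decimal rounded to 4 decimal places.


Compute individual utilizations (exact fractions):
  Task 1: C/T = 10/36 = 5/18 (approx. 0.2778)
  Task 2: C/T = 11/44 = 1/4 (approx. 0.25)
  Task 3: C/T = 15/46 (approx. 0.3261)
Total utilization U = 5/18 + 1/4 + 15/46 = 707/828
Rounded to 4 decimal places: U = 0.8539
RM (Liu & Layland) bound for 3 tasks = 0.779763; compare with U = 707/828 (approx. 0.853865)
bound < U <= 1, so the RM sufficient condition is not met (inconclusive; an exact test such as response-time analysis is needed).

0.8539


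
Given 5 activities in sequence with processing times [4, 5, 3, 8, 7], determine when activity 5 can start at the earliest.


Activity 5 starts after activities 1 through 4 complete.
Predecessor durations: [4, 5, 3, 8]
ES = 4 + 5 + 3 + 8 = 20

20


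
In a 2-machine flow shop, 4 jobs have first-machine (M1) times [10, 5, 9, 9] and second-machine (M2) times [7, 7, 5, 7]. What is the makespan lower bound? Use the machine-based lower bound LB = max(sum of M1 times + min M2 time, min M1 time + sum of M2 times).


LB1 = sum(M1 times) + min(M2 times) = 33 + 5 = 38
LB2 = min(M1 times) + sum(M2 times) = 5 + 26 = 31
Lower bound = max(LB1, LB2) = max(38, 31) = 38

38


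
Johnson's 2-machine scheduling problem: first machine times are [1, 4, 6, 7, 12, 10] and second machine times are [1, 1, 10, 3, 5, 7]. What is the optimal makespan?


Apply Johnson's rule:
  Group 1 (a <= b): [(1, 1, 1), (3, 6, 10)]
  Group 2 (a > b): [(6, 10, 7), (5, 12, 5), (4, 7, 3), (2, 4, 1)]
Optimal job order: [1, 3, 6, 5, 4, 2]
Schedule:
  Job 1: M1 done at 1, M2 done at 2
  Job 3: M1 done at 7, M2 done at 17
  Job 6: M1 done at 17, M2 done at 24
  Job 5: M1 done at 29, M2 done at 34
  Job 4: M1 done at 36, M2 done at 39
  Job 2: M1 done at 40, M2 done at 41
Makespan = 41

41


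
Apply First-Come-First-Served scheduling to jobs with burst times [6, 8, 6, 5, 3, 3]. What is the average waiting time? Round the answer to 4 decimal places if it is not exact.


FCFS order (as given): [6, 8, 6, 5, 3, 3]
Waiting times:
  Job 1: wait = 0
  Job 2: wait = 6
  Job 3: wait = 14
  Job 4: wait = 20
  Job 5: wait = 25
  Job 6: wait = 28
Sum of waiting times = 93
Average waiting time = 93/6 = 15.5

15.5


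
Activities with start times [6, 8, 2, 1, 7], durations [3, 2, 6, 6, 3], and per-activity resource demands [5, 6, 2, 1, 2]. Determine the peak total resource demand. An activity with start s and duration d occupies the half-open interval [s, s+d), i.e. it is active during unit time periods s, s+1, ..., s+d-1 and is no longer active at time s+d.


Each activity i is active on [start_i, start_i + duration_i).
Compute total resource usage per time slot:
  t=0: active resources = [], total = 0
  t=1: active resources = [1], total = 1
  t=2: active resources = [2, 1], total = 3
  t=3: active resources = [2, 1], total = 3
  t=4: active resources = [2, 1], total = 3
  t=5: active resources = [2, 1], total = 3
  t=6: active resources = [5, 2, 1], total = 8
  t=7: active resources = [5, 2, 2], total = 9
  t=8: active resources = [5, 6, 2], total = 13
  t=9: active resources = [6, 2], total = 8
Peak resource demand = 13

13


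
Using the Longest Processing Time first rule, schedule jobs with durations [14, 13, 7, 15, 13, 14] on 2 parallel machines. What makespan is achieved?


Sort jobs in decreasing order (LPT): [15, 14, 14, 13, 13, 7]
Assign each job to the least loaded machine:
  Machine 1: jobs [15, 13, 13], load = 41
  Machine 2: jobs [14, 14, 7], load = 35
Makespan = max load = 41

41


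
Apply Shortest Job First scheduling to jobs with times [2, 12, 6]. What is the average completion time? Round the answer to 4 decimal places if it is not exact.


SJF order (ascending): [2, 6, 12]
Completion times:
  Job 1: burst=2, C=2
  Job 2: burst=6, C=8
  Job 3: burst=12, C=20
Average completion = 30/3 = 10.0

10.0


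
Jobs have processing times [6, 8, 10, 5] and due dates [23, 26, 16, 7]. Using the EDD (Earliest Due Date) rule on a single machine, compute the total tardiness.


Sort by due date (EDD order): [(5, 7), (10, 16), (6, 23), (8, 26)]
Compute completion times and tardiness:
  Job 1: p=5, d=7, C=5, tardiness=max(0,5-7)=0
  Job 2: p=10, d=16, C=15, tardiness=max(0,15-16)=0
  Job 3: p=6, d=23, C=21, tardiness=max(0,21-23)=0
  Job 4: p=8, d=26, C=29, tardiness=max(0,29-26)=3
Total tardiness = 3

3


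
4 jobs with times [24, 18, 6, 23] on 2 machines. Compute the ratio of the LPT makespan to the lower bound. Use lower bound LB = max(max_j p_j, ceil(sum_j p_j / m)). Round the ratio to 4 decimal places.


LPT order: [24, 23, 18, 6]
Machine loads after assignment: [30, 41]
LPT makespan = 41
Lower bound = max(max_job, ceil(total/2)) = max(24, 36) = 36
Ratio = 41 / 36 = 1.1389

1.1389


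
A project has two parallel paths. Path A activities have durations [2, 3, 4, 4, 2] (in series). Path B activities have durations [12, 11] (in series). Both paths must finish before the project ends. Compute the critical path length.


Path A total = 2 + 3 + 4 + 4 + 2 = 15
Path B total = 12 + 11 = 23
Critical path = longest path = max(15, 23) = 23

23


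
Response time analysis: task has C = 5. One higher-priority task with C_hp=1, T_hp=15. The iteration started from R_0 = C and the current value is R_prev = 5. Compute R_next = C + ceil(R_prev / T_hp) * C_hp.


R_next = C + ceil(R_prev / T_hp) * C_hp
ceil(5 / 15) = ceil(0.3333) = 1
Interference = 1 * 1 = 1
R_next = 5 + 1 = 6

6


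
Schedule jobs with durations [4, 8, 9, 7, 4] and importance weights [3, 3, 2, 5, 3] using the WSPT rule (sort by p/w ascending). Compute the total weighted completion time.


Compute p/w ratios and sort ascending (WSPT): [(4, 3), (4, 3), (7, 5), (8, 3), (9, 2)]
Compute weighted completion times:
  Job (p=4,w=3): C=4, w*C=3*4=12
  Job (p=4,w=3): C=8, w*C=3*8=24
  Job (p=7,w=5): C=15, w*C=5*15=75
  Job (p=8,w=3): C=23, w*C=3*23=69
  Job (p=9,w=2): C=32, w*C=2*32=64
Total weighted completion time = 244

244


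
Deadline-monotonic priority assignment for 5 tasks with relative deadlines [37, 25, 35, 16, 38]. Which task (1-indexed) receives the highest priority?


Sort tasks by relative deadline (ascending):
  Task 4: deadline = 16
  Task 2: deadline = 25
  Task 3: deadline = 35
  Task 1: deadline = 37
  Task 5: deadline = 38
Priority order (highest first): [4, 2, 3, 1, 5]
Highest priority task = 4

4


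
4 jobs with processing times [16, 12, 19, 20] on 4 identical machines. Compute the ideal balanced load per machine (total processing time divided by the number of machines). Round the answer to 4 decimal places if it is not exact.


Total processing time = 16 + 12 + 19 + 20 = 67
Number of machines = 4
Ideal balanced load = 67 / 4 = 16.75

16.75


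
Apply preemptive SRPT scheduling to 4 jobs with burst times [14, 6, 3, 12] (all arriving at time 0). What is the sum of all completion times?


Since all jobs arrive at t=0, SRPT equals SPT ordering.
SPT order: [3, 6, 12, 14]
Completion times:
  Job 1: p=3, C=3
  Job 2: p=6, C=9
  Job 3: p=12, C=21
  Job 4: p=14, C=35
Total completion time = 3 + 9 + 21 + 35 = 68

68


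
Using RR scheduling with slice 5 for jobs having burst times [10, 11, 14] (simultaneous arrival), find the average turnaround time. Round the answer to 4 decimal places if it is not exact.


Time quantum = 5
Execution trace:
  J1 runs 5 units, time = 5
  J2 runs 5 units, time = 10
  J3 runs 5 units, time = 15
  J1 runs 5 units, time = 20
  J2 runs 5 units, time = 25
  J3 runs 5 units, time = 30
  J2 runs 1 units, time = 31
  J3 runs 4 units, time = 35
Finish times: [20, 31, 35]
Average turnaround = 86/3 = 28.6667

28.6667


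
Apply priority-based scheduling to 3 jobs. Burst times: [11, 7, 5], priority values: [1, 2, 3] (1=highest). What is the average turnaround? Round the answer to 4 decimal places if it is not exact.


Sort by priority (ascending = highest first):
Order: [(1, 11), (2, 7), (3, 5)]
Completion times:
  Priority 1, burst=11, C=11
  Priority 2, burst=7, C=18
  Priority 3, burst=5, C=23
Average turnaround = 52/3 = 17.3333

17.3333


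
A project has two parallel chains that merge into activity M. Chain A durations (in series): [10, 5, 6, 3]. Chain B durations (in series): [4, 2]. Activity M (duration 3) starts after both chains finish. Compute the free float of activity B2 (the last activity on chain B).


ES(B2) = sum of predecessors on chain B = 4
EF(B2) = ES + duration = 4 + 2 = 6
Successor of B2 is M. ES(M) = max(sum(A), sum(B)) = max(24, 6) = 24
Free float = ES(successor) - EF(current) = 24 - 6 = 18

18


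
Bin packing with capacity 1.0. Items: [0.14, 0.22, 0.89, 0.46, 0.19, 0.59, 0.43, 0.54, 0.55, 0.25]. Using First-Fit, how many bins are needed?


Place items sequentially using First-Fit:
  Item 0.14 -> new Bin 1
  Item 0.22 -> Bin 1 (now 0.36)
  Item 0.89 -> new Bin 2
  Item 0.46 -> Bin 1 (now 0.82)
  Item 0.19 -> new Bin 3
  Item 0.59 -> Bin 3 (now 0.78)
  Item 0.43 -> new Bin 4
  Item 0.54 -> Bin 4 (now 0.97)
  Item 0.55 -> new Bin 5
  Item 0.25 -> Bin 5 (now 0.8)
Total bins used = 5

5


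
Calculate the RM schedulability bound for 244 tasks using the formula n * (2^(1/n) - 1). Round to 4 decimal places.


Compute 2^(1/244) = 1.0028448059
Subtract 1: 1.0028448059 - 1 = 0.0028448059
Multiply by n: 244 * 0.0028448059 = 0.6941326396
Round to 4 dp: 0.6941

0.6941


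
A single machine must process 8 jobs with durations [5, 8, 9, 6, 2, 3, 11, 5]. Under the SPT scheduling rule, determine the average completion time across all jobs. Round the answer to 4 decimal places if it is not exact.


Sort jobs by processing time (SPT order): [2, 3, 5, 5, 6, 8, 9, 11]
Compute completion times sequentially:
  Job 1: processing = 2, completes at 2
  Job 2: processing = 3, completes at 5
  Job 3: processing = 5, completes at 10
  Job 4: processing = 5, completes at 15
  Job 5: processing = 6, completes at 21
  Job 6: processing = 8, completes at 29
  Job 7: processing = 9, completes at 38
  Job 8: processing = 11, completes at 49
Sum of completion times = 169
Average completion time = 169/8 = 21.125

21.125


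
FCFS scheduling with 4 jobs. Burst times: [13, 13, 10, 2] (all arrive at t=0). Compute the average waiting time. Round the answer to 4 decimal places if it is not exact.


FCFS order (as given): [13, 13, 10, 2]
Waiting times:
  Job 1: wait = 0
  Job 2: wait = 13
  Job 3: wait = 26
  Job 4: wait = 36
Sum of waiting times = 75
Average waiting time = 75/4 = 18.75

18.75


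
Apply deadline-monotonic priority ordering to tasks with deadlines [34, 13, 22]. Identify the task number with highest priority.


Sort tasks by relative deadline (ascending):
  Task 2: deadline = 13
  Task 3: deadline = 22
  Task 1: deadline = 34
Priority order (highest first): [2, 3, 1]
Highest priority task = 2

2


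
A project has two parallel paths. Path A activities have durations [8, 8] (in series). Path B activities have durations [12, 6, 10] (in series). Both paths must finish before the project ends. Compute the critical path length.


Path A total = 8 + 8 = 16
Path B total = 12 + 6 + 10 = 28
Critical path = longest path = max(16, 28) = 28

28


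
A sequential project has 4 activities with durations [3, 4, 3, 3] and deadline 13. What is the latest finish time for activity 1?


LF(activity 1) = deadline - sum of successor durations
Successors: activities 2 through 4 with durations [4, 3, 3]
Sum of successor durations = 10
LF = 13 - 10 = 3

3


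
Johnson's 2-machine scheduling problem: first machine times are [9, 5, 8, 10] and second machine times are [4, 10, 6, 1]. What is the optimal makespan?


Apply Johnson's rule:
  Group 1 (a <= b): [(2, 5, 10)]
  Group 2 (a > b): [(3, 8, 6), (1, 9, 4), (4, 10, 1)]
Optimal job order: [2, 3, 1, 4]
Schedule:
  Job 2: M1 done at 5, M2 done at 15
  Job 3: M1 done at 13, M2 done at 21
  Job 1: M1 done at 22, M2 done at 26
  Job 4: M1 done at 32, M2 done at 33
Makespan = 33

33


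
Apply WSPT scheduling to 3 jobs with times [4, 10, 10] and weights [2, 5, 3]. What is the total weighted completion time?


Compute p/w ratios and sort ascending (WSPT): [(4, 2), (10, 5), (10, 3)]
Compute weighted completion times:
  Job (p=4,w=2): C=4, w*C=2*4=8
  Job (p=10,w=5): C=14, w*C=5*14=70
  Job (p=10,w=3): C=24, w*C=3*24=72
Total weighted completion time = 150

150


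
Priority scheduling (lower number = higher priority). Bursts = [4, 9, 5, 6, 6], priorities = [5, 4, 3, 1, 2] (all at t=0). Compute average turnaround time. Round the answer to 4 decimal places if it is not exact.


Sort by priority (ascending = highest first):
Order: [(1, 6), (2, 6), (3, 5), (4, 9), (5, 4)]
Completion times:
  Priority 1, burst=6, C=6
  Priority 2, burst=6, C=12
  Priority 3, burst=5, C=17
  Priority 4, burst=9, C=26
  Priority 5, burst=4, C=30
Average turnaround = 91/5 = 18.2

18.2


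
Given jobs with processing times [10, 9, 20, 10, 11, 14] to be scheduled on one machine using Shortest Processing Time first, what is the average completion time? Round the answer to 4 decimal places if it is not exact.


Sort jobs by processing time (SPT order): [9, 10, 10, 11, 14, 20]
Compute completion times sequentially:
  Job 1: processing = 9, completes at 9
  Job 2: processing = 10, completes at 19
  Job 3: processing = 10, completes at 29
  Job 4: processing = 11, completes at 40
  Job 5: processing = 14, completes at 54
  Job 6: processing = 20, completes at 74
Sum of completion times = 225
Average completion time = 225/6 = 37.5

37.5


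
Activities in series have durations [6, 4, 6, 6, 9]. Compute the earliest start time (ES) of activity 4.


Activity 4 starts after activities 1 through 3 complete.
Predecessor durations: [6, 4, 6]
ES = 6 + 4 + 6 = 16

16


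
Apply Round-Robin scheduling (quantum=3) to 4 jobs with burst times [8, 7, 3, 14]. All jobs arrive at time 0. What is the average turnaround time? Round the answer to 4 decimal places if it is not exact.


Time quantum = 3
Execution trace:
  J1 runs 3 units, time = 3
  J2 runs 3 units, time = 6
  J3 runs 3 units, time = 9
  J4 runs 3 units, time = 12
  J1 runs 3 units, time = 15
  J2 runs 3 units, time = 18
  J4 runs 3 units, time = 21
  J1 runs 2 units, time = 23
  J2 runs 1 units, time = 24
  J4 runs 3 units, time = 27
  J4 runs 3 units, time = 30
  J4 runs 2 units, time = 32
Finish times: [23, 24, 9, 32]
Average turnaround = 88/4 = 22.0

22.0


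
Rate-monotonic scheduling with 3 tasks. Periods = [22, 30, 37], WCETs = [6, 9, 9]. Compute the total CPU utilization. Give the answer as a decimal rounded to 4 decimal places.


Compute individual utilizations (exact fractions):
  Task 1: C/T = 6/22 = 3/11 (approx. 0.2727)
  Task 2: C/T = 9/30 = 3/10 (approx. 0.3)
  Task 3: C/T = 9/37 (approx. 0.2432)
Total utilization U = 3/11 + 3/10 + 9/37 = 3321/4070
Rounded to 4 decimal places: U = 0.8160
RM (Liu & Layland) bound for 3 tasks = 0.779763; compare with U = 3321/4070 (approx. 0.815971)
bound < U <= 1, so the RM sufficient condition is not met (inconclusive; an exact test such as response-time analysis is needed).

0.8160


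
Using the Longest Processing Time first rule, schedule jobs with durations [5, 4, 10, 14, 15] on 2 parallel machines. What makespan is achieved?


Sort jobs in decreasing order (LPT): [15, 14, 10, 5, 4]
Assign each job to the least loaded machine:
  Machine 1: jobs [15, 5, 4], load = 24
  Machine 2: jobs [14, 10], load = 24
Makespan = max load = 24

24


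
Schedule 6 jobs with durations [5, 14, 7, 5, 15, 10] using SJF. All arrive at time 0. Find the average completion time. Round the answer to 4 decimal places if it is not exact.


SJF order (ascending): [5, 5, 7, 10, 14, 15]
Completion times:
  Job 1: burst=5, C=5
  Job 2: burst=5, C=10
  Job 3: burst=7, C=17
  Job 4: burst=10, C=27
  Job 5: burst=14, C=41
  Job 6: burst=15, C=56
Average completion = 156/6 = 26.0

26.0


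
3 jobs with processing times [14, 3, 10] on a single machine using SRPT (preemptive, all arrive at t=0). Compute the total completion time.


Since all jobs arrive at t=0, SRPT equals SPT ordering.
SPT order: [3, 10, 14]
Completion times:
  Job 1: p=3, C=3
  Job 2: p=10, C=13
  Job 3: p=14, C=27
Total completion time = 3 + 13 + 27 = 43

43


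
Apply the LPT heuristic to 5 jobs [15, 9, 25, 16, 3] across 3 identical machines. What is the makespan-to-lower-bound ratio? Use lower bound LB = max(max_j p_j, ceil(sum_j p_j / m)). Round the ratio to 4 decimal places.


LPT order: [25, 16, 15, 9, 3]
Machine loads after assignment: [25, 19, 24]
LPT makespan = 25
Lower bound = max(max_job, ceil(total/3)) = max(25, 23) = 25
Ratio = 25 / 25 = 1.0

1.0


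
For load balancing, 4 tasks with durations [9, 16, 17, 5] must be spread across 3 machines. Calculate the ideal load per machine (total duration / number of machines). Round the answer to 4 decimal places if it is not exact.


Total processing time = 9 + 16 + 17 + 5 = 47
Number of machines = 3
Ideal balanced load = 47 / 3 = 15.6667

15.6667


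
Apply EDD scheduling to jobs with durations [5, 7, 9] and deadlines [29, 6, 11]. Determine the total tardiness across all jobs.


Sort by due date (EDD order): [(7, 6), (9, 11), (5, 29)]
Compute completion times and tardiness:
  Job 1: p=7, d=6, C=7, tardiness=max(0,7-6)=1
  Job 2: p=9, d=11, C=16, tardiness=max(0,16-11)=5
  Job 3: p=5, d=29, C=21, tardiness=max(0,21-29)=0
Total tardiness = 6

6


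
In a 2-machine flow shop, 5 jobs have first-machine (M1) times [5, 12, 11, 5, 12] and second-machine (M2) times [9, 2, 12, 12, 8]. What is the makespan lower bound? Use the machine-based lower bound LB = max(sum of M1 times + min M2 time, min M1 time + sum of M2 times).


LB1 = sum(M1 times) + min(M2 times) = 45 + 2 = 47
LB2 = min(M1 times) + sum(M2 times) = 5 + 43 = 48
Lower bound = max(LB1, LB2) = max(47, 48) = 48

48


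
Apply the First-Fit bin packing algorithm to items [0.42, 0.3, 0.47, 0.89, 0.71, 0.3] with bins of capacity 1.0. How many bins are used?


Place items sequentially using First-Fit:
  Item 0.42 -> new Bin 1
  Item 0.3 -> Bin 1 (now 0.72)
  Item 0.47 -> new Bin 2
  Item 0.89 -> new Bin 3
  Item 0.71 -> new Bin 4
  Item 0.3 -> Bin 2 (now 0.77)
Total bins used = 4

4


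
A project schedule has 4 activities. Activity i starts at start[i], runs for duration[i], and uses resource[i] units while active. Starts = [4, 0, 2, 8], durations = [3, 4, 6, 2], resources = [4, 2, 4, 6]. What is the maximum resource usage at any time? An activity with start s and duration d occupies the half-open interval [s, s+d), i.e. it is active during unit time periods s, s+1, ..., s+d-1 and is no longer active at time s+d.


Each activity i is active on [start_i, start_i + duration_i).
Compute total resource usage per time slot:
  t=0: active resources = [2], total = 2
  t=1: active resources = [2], total = 2
  t=2: active resources = [2, 4], total = 6
  t=3: active resources = [2, 4], total = 6
  t=4: active resources = [4, 4], total = 8
  t=5: active resources = [4, 4], total = 8
  t=6: active resources = [4, 4], total = 8
  t=7: active resources = [4], total = 4
  t=8: active resources = [6], total = 6
  t=9: active resources = [6], total = 6
Peak resource demand = 8

8


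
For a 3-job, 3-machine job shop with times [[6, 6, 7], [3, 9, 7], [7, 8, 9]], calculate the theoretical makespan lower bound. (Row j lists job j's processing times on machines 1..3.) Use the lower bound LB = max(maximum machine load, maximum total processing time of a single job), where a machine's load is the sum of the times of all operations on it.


Machine loads:
  Machine 1: 6 + 3 + 7 = 16
  Machine 2: 6 + 9 + 8 = 23
  Machine 3: 7 + 7 + 9 = 23
Max machine load = 23
Job totals:
  Job 1: 19
  Job 2: 19
  Job 3: 24
Max job total = 24
Lower bound = max(23, 24) = 24

24


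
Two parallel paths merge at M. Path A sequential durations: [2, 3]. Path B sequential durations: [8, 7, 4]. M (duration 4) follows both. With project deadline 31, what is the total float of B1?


Forward pass: ES(B1) = sum of predecessors on chain B = 0
EF = ES + duration = 0 + 8 = 8
Backward pass: LF(M) = deadline = 31; LS(M) = 31 - 4 = 27
LF(B1) = LS(M) - sum(successors on chain B) = 27 - 11 = 16
LS = LF - duration = 16 - 8 = 8
Total float = LS - ES = 8 - 0 = 8

8


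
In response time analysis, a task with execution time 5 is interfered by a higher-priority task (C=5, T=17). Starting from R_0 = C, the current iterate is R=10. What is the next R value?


R_next = C + ceil(R_prev / T_hp) * C_hp
ceil(10 / 17) = ceil(0.5882) = 1
Interference = 1 * 5 = 5
R_next = 5 + 5 = 10
R_next = R_prev, so the iteration has converged (response time = 10).

10


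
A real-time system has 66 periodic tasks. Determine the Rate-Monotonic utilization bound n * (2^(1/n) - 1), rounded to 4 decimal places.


Compute 2^(1/66) = 1.0105575720
Subtract 1: 1.0105575720 - 1 = 0.0105575720
Multiply by n: 66 * 0.0105575720 = 0.6967997520
Round to 4 dp: 0.6968

0.6968


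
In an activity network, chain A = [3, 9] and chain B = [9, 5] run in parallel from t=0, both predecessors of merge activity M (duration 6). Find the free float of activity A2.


ES(A2) = sum of predecessors on chain A = 3
EF(A2) = ES + duration = 3 + 9 = 12
Successor of A2 is M. ES(M) = max(sum(A), sum(B)) = max(12, 14) = 14
Free float = ES(successor) - EF(current) = 14 - 12 = 2

2


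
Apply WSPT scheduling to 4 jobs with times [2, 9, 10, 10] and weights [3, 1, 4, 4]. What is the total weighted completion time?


Compute p/w ratios and sort ascending (WSPT): [(2, 3), (10, 4), (10, 4), (9, 1)]
Compute weighted completion times:
  Job (p=2,w=3): C=2, w*C=3*2=6
  Job (p=10,w=4): C=12, w*C=4*12=48
  Job (p=10,w=4): C=22, w*C=4*22=88
  Job (p=9,w=1): C=31, w*C=1*31=31
Total weighted completion time = 173

173


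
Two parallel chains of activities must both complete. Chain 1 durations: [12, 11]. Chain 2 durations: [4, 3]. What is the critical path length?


Path A total = 12 + 11 = 23
Path B total = 4 + 3 = 7
Critical path = longest path = max(23, 7) = 23

23


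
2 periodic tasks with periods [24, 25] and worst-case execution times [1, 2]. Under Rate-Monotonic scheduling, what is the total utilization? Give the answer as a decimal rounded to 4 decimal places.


Compute individual utilizations (exact fractions):
  Task 1: C/T = 1/24 (approx. 0.0417)
  Task 2: C/T = 2/25 (approx. 0.08)
Total utilization U = 1/24 + 2/25 = 73/600
Rounded to 4 decimal places: U = 0.1217
RM (Liu & Layland) bound for 2 tasks = 0.828427; compare with U = 73/600 (approx. 0.121667)
U <= bound, so schedulable by RM sufficient condition.

0.1217


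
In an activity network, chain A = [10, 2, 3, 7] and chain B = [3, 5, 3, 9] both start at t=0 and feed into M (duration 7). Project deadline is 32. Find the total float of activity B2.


Forward pass: ES(B2) = sum of predecessors on chain B = 3
EF = ES + duration = 3 + 5 = 8
Backward pass: LF(M) = deadline = 32; LS(M) = 32 - 7 = 25
LF(B2) = LS(M) - sum(successors on chain B) = 25 - 12 = 13
LS = LF - duration = 13 - 5 = 8
Total float = LS - ES = 8 - 3 = 5

5


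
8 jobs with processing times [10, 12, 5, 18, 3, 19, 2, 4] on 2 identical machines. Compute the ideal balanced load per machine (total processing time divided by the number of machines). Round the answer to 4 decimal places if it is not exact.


Total processing time = 10 + 12 + 5 + 18 + 3 + 19 + 2 + 4 = 73
Number of machines = 2
Ideal balanced load = 73 / 2 = 36.5

36.5


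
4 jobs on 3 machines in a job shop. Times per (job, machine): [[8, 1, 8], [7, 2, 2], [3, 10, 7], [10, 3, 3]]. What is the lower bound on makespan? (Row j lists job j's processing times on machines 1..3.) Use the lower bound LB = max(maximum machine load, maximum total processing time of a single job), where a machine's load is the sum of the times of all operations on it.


Machine loads:
  Machine 1: 8 + 7 + 3 + 10 = 28
  Machine 2: 1 + 2 + 10 + 3 = 16
  Machine 3: 8 + 2 + 7 + 3 = 20
Max machine load = 28
Job totals:
  Job 1: 17
  Job 2: 11
  Job 3: 20
  Job 4: 16
Max job total = 20
Lower bound = max(28, 20) = 28

28


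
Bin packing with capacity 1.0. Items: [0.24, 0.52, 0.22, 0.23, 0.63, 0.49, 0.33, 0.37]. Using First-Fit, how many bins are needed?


Place items sequentially using First-Fit:
  Item 0.24 -> new Bin 1
  Item 0.52 -> Bin 1 (now 0.76)
  Item 0.22 -> Bin 1 (now 0.98)
  Item 0.23 -> new Bin 2
  Item 0.63 -> Bin 2 (now 0.86)
  Item 0.49 -> new Bin 3
  Item 0.33 -> Bin 3 (now 0.82)
  Item 0.37 -> new Bin 4
Total bins used = 4

4


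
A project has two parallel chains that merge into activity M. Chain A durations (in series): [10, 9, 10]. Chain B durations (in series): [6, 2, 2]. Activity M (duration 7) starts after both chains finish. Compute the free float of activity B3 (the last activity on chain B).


ES(B3) = sum of predecessors on chain B = 8
EF(B3) = ES + duration = 8 + 2 = 10
Successor of B3 is M. ES(M) = max(sum(A), sum(B)) = max(29, 10) = 29
Free float = ES(successor) - EF(current) = 29 - 10 = 19

19


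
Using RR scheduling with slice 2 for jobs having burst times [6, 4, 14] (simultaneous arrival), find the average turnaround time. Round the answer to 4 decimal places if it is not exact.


Time quantum = 2
Execution trace:
  J1 runs 2 units, time = 2
  J2 runs 2 units, time = 4
  J3 runs 2 units, time = 6
  J1 runs 2 units, time = 8
  J2 runs 2 units, time = 10
  J3 runs 2 units, time = 12
  J1 runs 2 units, time = 14
  J3 runs 2 units, time = 16
  J3 runs 2 units, time = 18
  J3 runs 2 units, time = 20
  J3 runs 2 units, time = 22
  J3 runs 2 units, time = 24
Finish times: [14, 10, 24]
Average turnaround = 48/3 = 16.0

16.0


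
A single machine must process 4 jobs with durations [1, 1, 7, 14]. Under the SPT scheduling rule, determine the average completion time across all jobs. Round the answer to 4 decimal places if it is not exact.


Sort jobs by processing time (SPT order): [1, 1, 7, 14]
Compute completion times sequentially:
  Job 1: processing = 1, completes at 1
  Job 2: processing = 1, completes at 2
  Job 3: processing = 7, completes at 9
  Job 4: processing = 14, completes at 23
Sum of completion times = 35
Average completion time = 35/4 = 8.75

8.75


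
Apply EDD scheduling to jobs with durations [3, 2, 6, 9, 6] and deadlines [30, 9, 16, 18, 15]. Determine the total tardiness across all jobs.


Sort by due date (EDD order): [(2, 9), (6, 15), (6, 16), (9, 18), (3, 30)]
Compute completion times and tardiness:
  Job 1: p=2, d=9, C=2, tardiness=max(0,2-9)=0
  Job 2: p=6, d=15, C=8, tardiness=max(0,8-15)=0
  Job 3: p=6, d=16, C=14, tardiness=max(0,14-16)=0
  Job 4: p=9, d=18, C=23, tardiness=max(0,23-18)=5
  Job 5: p=3, d=30, C=26, tardiness=max(0,26-30)=0
Total tardiness = 5

5


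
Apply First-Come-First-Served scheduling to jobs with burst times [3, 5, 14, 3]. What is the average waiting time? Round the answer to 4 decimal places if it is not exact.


FCFS order (as given): [3, 5, 14, 3]
Waiting times:
  Job 1: wait = 0
  Job 2: wait = 3
  Job 3: wait = 8
  Job 4: wait = 22
Sum of waiting times = 33
Average waiting time = 33/4 = 8.25

8.25


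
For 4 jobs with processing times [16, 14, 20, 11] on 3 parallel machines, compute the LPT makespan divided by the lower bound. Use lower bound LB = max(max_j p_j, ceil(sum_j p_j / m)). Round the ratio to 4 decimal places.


LPT order: [20, 16, 14, 11]
Machine loads after assignment: [20, 16, 25]
LPT makespan = 25
Lower bound = max(max_job, ceil(total/3)) = max(20, 21) = 21
Ratio = 25 / 21 = 1.1905

1.1905
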